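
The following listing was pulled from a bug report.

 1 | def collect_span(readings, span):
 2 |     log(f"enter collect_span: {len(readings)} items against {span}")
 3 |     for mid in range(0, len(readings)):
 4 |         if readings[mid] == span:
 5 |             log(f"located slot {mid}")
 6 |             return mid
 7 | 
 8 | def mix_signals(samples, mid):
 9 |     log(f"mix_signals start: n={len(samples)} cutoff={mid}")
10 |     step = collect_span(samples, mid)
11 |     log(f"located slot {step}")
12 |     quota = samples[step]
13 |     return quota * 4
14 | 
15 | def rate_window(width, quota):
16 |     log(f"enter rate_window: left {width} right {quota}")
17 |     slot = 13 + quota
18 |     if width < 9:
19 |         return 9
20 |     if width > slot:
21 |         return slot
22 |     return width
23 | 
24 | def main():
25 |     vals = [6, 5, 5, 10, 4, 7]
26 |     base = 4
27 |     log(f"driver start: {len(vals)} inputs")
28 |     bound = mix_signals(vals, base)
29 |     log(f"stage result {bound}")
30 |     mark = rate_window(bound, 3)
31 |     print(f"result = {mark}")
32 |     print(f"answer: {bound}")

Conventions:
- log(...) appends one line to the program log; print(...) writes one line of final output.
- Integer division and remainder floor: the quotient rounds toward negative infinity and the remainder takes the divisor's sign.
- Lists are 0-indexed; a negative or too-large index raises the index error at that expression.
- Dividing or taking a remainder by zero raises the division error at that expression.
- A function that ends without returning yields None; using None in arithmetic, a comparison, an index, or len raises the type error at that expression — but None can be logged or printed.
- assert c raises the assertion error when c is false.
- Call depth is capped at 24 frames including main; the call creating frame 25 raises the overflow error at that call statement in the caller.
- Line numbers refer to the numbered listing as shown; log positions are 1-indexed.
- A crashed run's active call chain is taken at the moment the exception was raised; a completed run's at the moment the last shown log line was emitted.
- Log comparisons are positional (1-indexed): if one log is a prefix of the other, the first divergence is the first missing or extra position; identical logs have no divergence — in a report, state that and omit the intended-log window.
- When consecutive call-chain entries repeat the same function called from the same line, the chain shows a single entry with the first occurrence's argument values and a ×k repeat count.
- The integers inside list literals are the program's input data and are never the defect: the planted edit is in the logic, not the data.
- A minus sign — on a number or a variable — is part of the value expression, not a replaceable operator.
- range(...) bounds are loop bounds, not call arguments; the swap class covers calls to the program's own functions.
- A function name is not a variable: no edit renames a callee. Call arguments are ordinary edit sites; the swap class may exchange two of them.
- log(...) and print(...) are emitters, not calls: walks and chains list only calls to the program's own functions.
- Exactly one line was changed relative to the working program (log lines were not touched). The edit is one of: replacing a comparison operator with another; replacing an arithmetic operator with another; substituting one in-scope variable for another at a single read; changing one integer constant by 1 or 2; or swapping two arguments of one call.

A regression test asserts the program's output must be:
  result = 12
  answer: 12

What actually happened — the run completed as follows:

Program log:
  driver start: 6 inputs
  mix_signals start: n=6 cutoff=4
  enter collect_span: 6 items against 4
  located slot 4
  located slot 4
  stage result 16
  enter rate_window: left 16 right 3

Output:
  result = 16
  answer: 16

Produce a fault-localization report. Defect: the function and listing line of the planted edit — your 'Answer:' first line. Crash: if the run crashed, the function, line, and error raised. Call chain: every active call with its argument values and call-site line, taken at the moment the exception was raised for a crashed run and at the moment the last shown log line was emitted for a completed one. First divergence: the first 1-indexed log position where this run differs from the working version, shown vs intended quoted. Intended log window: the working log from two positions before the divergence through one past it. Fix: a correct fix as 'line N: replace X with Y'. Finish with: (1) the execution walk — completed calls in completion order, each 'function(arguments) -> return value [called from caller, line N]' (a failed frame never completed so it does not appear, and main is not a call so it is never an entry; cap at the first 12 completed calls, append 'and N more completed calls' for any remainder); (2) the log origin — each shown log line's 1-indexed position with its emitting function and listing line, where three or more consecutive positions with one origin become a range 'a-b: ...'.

Answer: the defect is in mix_signals at line 13.
Key observation: Position 6 is the first bad log line: 'stage result 16' should read 'stage result 12'.
Call chain: main -> rate_window(16, 3) (called at line 30).
First divergence: at position 6 the run shows 'stage result 16' where the working version logs 'stage result 12'.
Intended log window:
  4: located slot 4
  5: located slot 4
  6: stage result 12
  7: enter rate_window: left 12 right 3
Execution walk:
  collect_span([6, 5, 5, 10, 4, 7], 4) -> 4  [called from mix_signals, line 10]
  mix_signals([6, 5, 5, 10, 4, 7], 4) -> 16  [called from main, line 28]
  rate_window(16, 3) -> 16  [called from main, line 30]
Log origins:
  1: from main, line 27
  2: from mix_signals, line 9
  3: from collect_span, line 2
  4: from collect_span, line 5
  5: from mix_signals, line 11
  6: from main, line 29
  7: from rate_window, line 16
A correct fix: line 13: replace `4` with `3`.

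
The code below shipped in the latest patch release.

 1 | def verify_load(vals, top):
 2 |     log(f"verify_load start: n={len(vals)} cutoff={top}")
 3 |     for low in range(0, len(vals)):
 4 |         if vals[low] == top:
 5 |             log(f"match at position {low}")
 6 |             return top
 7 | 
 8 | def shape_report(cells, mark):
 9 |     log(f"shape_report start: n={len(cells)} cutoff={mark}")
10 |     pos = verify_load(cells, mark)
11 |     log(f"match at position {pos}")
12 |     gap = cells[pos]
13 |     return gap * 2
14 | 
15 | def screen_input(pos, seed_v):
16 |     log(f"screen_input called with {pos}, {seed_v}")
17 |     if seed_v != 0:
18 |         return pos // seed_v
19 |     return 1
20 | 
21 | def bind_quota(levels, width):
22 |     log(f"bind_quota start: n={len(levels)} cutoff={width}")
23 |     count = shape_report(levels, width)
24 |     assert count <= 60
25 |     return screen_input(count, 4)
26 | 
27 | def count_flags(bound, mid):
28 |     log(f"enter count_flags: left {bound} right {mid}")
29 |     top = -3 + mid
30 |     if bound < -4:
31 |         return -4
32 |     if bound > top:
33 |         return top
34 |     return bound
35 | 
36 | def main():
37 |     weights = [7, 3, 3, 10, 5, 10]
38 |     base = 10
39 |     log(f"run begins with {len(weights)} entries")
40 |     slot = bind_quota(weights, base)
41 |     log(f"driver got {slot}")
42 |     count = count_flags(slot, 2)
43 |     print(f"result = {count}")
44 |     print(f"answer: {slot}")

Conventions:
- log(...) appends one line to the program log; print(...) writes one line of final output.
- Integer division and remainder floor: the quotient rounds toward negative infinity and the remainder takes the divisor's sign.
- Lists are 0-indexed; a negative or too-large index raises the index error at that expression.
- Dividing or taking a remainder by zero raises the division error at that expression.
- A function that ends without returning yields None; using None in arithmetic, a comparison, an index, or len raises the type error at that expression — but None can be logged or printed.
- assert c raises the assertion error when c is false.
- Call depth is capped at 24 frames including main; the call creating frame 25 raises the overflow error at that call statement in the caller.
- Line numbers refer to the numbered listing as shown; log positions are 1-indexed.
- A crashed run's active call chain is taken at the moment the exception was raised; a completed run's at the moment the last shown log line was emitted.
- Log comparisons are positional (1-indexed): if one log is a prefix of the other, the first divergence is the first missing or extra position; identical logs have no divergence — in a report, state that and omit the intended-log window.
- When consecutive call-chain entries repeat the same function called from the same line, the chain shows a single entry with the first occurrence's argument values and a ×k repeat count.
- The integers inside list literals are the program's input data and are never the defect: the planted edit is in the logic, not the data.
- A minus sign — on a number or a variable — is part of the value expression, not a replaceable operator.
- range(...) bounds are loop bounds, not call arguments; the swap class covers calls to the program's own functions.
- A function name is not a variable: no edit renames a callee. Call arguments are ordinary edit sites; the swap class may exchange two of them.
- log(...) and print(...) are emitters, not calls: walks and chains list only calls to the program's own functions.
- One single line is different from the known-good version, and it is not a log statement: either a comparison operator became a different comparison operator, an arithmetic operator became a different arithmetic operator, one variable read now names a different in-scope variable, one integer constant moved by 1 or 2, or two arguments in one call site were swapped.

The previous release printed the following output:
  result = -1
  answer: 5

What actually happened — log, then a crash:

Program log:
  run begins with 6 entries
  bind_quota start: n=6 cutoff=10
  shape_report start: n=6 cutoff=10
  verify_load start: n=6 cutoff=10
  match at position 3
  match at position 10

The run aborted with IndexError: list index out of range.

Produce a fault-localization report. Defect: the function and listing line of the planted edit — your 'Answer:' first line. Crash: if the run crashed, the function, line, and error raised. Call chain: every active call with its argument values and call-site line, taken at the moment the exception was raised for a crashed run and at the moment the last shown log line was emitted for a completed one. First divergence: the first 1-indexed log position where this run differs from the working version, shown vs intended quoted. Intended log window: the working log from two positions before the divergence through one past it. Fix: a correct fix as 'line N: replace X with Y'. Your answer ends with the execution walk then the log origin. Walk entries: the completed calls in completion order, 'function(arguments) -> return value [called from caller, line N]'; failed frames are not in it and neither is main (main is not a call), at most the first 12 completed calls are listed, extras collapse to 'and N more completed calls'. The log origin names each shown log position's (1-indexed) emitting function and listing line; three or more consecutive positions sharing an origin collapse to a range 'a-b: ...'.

Answer: the defect is in verify_load at line 6.
The tell: The earliest visible damage is log position 6 — 'match at position 10' rather than the intended 'match at position 3'.
Crash: shape_report, line 12, IndexError.
Call chain: main -> bind_quota([7, 3, 3, 10, 5, 10], 10) (called at line 40) -> shape_report([7, 3, 3, 10, 5, 10], 10) (called at line 23).
First divergence: position 6 — shown 'match at position 10', intended 'match at position 3'.
Intended log window:
  4: verify_load start: n=6 cutoff=10
  5: match at position 3
  6: match at position 3
  7: screen_input called with 20, 4
Execution walk:
  verify_load([7, 3, 3, 10, 5, 10], 10) -> 10  [called from shape_report, line 10]
Log line origins:
  1: from main, line 39
  2: from bind_quota, line 22
  3: from shape_report, line 9
  4: from verify_load, line 2
  5: from verify_load, line 5
  6: from shape_report, line 11
A correct fix: line 6: replace `top` with `low`.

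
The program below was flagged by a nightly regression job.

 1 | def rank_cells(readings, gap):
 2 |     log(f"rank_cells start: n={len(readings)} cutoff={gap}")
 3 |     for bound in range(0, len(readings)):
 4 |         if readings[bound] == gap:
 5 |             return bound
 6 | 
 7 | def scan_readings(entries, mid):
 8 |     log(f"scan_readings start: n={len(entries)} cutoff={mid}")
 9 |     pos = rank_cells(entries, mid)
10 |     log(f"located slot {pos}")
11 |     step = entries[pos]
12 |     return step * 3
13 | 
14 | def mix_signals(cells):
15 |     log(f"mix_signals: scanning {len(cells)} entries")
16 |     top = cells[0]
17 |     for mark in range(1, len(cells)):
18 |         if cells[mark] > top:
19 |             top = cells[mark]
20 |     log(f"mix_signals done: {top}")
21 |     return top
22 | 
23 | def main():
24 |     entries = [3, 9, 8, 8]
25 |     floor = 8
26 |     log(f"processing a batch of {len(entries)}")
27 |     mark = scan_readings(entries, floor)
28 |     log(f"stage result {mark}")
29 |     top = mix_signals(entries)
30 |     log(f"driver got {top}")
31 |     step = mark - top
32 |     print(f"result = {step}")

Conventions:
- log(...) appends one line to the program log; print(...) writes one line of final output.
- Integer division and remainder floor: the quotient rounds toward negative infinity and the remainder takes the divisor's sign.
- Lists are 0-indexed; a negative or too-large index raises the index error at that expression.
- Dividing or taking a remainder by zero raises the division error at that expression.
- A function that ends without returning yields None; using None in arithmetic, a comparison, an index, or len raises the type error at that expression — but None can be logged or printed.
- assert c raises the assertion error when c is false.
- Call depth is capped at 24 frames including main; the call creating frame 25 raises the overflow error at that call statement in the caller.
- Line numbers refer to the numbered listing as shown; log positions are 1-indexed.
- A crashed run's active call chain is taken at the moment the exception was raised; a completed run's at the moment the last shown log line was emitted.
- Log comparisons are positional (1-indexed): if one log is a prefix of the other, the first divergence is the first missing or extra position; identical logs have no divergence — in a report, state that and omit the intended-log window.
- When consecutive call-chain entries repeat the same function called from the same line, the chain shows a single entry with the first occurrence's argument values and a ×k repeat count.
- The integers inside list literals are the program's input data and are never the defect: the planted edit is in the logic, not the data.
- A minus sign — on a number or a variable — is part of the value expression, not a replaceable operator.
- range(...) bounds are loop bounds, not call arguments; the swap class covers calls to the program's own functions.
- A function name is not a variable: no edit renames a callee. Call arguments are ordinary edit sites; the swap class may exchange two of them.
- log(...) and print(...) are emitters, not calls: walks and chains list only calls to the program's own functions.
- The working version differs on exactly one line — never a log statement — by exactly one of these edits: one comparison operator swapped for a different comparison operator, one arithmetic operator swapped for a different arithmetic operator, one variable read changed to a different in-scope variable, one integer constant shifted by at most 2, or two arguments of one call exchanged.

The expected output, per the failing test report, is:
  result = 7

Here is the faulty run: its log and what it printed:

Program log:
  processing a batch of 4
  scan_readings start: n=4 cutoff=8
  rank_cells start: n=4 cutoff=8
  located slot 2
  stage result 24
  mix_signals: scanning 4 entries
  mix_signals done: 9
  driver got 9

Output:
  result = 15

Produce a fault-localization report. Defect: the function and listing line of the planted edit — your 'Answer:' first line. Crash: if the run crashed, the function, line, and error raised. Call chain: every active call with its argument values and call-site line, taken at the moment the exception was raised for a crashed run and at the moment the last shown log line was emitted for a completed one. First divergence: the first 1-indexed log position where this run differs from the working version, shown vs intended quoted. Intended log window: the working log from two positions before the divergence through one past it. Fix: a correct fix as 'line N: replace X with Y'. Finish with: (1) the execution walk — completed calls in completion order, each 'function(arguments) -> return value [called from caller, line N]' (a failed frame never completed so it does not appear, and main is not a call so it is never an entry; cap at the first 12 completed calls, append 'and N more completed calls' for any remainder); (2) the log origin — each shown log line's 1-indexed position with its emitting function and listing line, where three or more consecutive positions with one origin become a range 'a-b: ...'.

Answer: the defect is in scan_readings at line 12.
Key fact: Log line 5 is where behavior first shows: 'stage result 24' appears instead of 'stage result 16'.
Call chain: main.
First divergence: position 5; shown 'stage result 24' vs intended 'stage result 16'.
Intended log window:
  3: rank_cells start: n=4 cutoff=8
  4: located slot 2
  5: stage result 16
  6: mix_signals: scanning 4 entries
Execution walk:
  rank_cells([3, 9, 8, 8], 8) -> 2  [called from scan_readings, line 9]
  scan_readings([3, 9, 8, 8], 8) -> 24  [called from main, line 27]
  mix_signals([3, 9, 8, 8]) -> 9  [called from main, line 29]
Log origins:
  1: emitted by main (line 26)
  2: emitted by scan_readings (line 8)
  3: emitted by rank_cells (line 2)
  4: emitted by scan_readings (line 10)
  5: emitted by main (line 28)
  6: emitted by mix_signals (line 15)
  7: emitted by mix_signals (line 20)
  8: emitted by main (line 30)
A correct fix: line 12: replace `3` with `2`.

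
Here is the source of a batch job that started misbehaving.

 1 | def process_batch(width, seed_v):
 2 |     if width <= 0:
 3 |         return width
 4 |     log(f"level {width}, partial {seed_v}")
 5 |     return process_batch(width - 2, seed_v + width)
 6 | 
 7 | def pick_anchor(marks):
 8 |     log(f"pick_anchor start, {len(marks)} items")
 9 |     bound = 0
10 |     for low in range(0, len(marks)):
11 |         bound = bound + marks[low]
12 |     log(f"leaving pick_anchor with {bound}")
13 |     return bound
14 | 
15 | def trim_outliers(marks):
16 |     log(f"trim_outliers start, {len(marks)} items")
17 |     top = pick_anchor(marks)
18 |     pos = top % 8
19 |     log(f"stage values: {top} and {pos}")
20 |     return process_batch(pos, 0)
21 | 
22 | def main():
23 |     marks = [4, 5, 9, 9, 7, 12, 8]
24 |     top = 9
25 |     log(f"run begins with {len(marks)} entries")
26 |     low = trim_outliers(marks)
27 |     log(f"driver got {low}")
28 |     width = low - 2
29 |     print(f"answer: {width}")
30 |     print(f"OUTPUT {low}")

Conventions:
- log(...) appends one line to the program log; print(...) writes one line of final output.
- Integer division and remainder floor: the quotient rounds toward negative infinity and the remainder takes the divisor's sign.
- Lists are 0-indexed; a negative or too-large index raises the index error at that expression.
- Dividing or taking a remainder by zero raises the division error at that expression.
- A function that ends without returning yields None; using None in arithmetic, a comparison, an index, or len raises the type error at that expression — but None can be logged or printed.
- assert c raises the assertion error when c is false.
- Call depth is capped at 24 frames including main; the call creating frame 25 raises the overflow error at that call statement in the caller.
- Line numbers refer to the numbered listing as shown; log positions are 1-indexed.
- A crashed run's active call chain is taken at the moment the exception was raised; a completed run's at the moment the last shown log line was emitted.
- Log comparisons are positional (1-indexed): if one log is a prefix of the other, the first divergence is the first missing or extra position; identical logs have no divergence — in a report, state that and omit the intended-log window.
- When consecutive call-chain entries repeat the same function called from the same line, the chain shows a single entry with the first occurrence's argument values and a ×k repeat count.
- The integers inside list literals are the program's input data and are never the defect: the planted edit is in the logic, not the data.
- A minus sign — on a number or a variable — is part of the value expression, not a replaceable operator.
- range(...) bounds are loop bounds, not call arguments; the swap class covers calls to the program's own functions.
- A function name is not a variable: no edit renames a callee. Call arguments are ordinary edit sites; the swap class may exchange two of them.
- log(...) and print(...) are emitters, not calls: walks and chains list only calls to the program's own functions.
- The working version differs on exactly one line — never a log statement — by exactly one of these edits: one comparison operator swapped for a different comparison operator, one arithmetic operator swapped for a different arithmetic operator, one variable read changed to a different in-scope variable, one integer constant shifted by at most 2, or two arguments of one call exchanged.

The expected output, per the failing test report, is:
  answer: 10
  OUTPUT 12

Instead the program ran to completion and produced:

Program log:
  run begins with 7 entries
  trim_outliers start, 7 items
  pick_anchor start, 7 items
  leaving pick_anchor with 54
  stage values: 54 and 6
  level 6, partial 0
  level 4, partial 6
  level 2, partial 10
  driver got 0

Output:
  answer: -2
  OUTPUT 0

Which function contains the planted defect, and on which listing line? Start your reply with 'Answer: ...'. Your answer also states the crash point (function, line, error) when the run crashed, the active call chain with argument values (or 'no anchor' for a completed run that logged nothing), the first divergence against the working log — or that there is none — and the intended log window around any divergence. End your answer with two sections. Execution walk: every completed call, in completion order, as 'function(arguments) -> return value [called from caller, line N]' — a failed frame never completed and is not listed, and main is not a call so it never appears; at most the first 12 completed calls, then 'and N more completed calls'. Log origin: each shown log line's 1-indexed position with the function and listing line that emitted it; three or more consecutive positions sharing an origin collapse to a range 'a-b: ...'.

Answer: the defect is in process_batch at line 3.
Core observation: The earliest visible damage is log position 9 — 'driver got 0' rather than the intended 'driver got 12'.
Call chain: main.
First divergence: position 9 — the shown line 'driver got 0' should read 'driver got 12'.
Intended log window:
  7: level 4, partial 6
  8: level 2, partial 10
  9: driver got 12
Execution walk:
  pick_anchor([4, 5, 9, 9, 7, 12, 8]) -> 54  [called from trim_outliers, line 17]
  process_batch(0, 12) -> 0  [called from process_batch, line 5]
  process_batch(2, 10) -> 0  [called from process_batch, line 5]
  process_batch(4, 6) -> 0  [called from process_batch, line 5]
  process_batch(6, 0) -> 0  [called from trim_outliers, line 20]
  trim_outliers([4, 5, 9, 9, 7, 12, 8]) -> 0  [called from main, line 26]
Log origins:
  1: logged in main at line 25
  2: logged in trim_outliers at line 16
  3: logged in pick_anchor at line 8
  4: logged in pick_anchor at line 12
  5: logged in trim_outliers at line 19
  6-8: logged in process_batch at line 4
  9: logged in main at line 27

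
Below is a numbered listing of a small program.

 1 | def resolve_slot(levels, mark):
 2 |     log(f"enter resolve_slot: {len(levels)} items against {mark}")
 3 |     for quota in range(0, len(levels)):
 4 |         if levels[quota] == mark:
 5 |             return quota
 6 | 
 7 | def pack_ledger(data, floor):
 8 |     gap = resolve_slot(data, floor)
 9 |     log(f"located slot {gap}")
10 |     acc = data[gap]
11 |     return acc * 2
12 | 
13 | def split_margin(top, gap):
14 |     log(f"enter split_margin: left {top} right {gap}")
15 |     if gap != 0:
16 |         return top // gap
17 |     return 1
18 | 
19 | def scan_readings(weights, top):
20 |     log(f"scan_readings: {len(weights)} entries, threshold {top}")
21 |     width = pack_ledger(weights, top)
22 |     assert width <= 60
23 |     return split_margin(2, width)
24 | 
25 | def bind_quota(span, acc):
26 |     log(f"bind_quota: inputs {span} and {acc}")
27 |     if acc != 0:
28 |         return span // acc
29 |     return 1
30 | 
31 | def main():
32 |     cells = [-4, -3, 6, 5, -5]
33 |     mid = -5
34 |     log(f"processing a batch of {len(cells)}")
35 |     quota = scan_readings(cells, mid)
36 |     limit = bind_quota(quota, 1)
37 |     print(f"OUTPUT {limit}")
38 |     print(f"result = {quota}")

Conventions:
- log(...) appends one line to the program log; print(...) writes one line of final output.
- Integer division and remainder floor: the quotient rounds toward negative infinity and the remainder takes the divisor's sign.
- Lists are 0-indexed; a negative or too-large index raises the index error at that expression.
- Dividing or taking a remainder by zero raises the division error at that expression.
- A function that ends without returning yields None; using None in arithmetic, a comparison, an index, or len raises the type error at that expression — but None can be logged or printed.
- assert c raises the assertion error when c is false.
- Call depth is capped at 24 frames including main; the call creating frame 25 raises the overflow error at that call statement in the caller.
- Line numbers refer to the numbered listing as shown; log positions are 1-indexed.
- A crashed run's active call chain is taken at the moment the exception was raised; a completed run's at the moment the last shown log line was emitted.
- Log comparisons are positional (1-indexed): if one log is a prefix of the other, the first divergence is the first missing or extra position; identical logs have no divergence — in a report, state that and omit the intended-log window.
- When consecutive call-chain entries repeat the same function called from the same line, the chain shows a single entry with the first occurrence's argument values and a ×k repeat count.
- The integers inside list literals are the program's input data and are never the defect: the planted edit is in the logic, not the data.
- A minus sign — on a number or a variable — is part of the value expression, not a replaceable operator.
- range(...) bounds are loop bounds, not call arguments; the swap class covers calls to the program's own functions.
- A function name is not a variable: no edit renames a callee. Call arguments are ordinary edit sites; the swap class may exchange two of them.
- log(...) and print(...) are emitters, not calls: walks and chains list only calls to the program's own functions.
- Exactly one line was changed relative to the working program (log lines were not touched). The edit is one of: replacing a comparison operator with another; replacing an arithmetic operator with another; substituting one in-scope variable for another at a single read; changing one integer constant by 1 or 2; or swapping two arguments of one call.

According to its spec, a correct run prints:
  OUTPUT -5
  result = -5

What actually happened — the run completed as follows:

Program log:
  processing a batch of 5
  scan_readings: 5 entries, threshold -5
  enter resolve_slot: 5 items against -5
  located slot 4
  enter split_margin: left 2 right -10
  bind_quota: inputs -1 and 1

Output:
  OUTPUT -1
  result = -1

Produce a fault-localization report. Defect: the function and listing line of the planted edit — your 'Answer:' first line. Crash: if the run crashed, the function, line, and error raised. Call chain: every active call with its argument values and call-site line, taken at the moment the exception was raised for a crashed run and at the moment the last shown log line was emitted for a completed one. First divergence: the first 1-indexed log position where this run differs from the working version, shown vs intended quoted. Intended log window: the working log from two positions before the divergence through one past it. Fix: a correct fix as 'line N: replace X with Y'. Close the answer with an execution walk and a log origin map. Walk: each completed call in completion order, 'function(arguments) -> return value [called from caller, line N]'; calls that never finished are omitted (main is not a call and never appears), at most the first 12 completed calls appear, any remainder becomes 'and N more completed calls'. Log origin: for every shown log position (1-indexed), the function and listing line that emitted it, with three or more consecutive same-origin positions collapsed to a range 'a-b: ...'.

Answer: the defect is in scan_readings at line 23.
Key fact: Everything matches until log position 5, which reads 'enter split_margin: left 2 right -10' in place of 'enter split_margin: left -10 right 2'.
Call chain: main -> bind_quota(-1, 1) (called at line 36).
First divergence: position 5 — the shown line 'enter split_margin: left 2 right -10' should read 'enter split_margin: left -10 right 2'.
Intended log window:
  3: enter resolve_slot: 5 items against -5
  4: located slot 4
  5: enter split_margin: left -10 right 2
  6: bind_quota: inputs -5 and 1
Execution walk:
  resolve_slot([-4, -3, 6, 5, -5], -5) -> 4  [called from pack_ledger, line 8]
  pack_ledger([-4, -3, 6, 5, -5], -5) -> -10  [called from scan_readings, line 21]
  split_margin(2, -10) -> -1  [called from scan_readings, line 23]
  scan_readings([-4, -3, 6, 5, -5], -5) -> -1  [called from main, line 35]
  bind_quota(-1, 1) -> -1  [called from main, line 36]
Log origin:
  1: emitted by main (line 34)
  2: emitted by scan_readings (line 20)
  3: emitted by resolve_slot (line 2)
  4: emitted by pack_ledger (line 9)
  5: emitted by split_margin (line 14)
  6: emitted by bind_quota (line 26)
A correct fix: line 23: replace `split_margin(2, width)` with `split_margin(width, 2)`.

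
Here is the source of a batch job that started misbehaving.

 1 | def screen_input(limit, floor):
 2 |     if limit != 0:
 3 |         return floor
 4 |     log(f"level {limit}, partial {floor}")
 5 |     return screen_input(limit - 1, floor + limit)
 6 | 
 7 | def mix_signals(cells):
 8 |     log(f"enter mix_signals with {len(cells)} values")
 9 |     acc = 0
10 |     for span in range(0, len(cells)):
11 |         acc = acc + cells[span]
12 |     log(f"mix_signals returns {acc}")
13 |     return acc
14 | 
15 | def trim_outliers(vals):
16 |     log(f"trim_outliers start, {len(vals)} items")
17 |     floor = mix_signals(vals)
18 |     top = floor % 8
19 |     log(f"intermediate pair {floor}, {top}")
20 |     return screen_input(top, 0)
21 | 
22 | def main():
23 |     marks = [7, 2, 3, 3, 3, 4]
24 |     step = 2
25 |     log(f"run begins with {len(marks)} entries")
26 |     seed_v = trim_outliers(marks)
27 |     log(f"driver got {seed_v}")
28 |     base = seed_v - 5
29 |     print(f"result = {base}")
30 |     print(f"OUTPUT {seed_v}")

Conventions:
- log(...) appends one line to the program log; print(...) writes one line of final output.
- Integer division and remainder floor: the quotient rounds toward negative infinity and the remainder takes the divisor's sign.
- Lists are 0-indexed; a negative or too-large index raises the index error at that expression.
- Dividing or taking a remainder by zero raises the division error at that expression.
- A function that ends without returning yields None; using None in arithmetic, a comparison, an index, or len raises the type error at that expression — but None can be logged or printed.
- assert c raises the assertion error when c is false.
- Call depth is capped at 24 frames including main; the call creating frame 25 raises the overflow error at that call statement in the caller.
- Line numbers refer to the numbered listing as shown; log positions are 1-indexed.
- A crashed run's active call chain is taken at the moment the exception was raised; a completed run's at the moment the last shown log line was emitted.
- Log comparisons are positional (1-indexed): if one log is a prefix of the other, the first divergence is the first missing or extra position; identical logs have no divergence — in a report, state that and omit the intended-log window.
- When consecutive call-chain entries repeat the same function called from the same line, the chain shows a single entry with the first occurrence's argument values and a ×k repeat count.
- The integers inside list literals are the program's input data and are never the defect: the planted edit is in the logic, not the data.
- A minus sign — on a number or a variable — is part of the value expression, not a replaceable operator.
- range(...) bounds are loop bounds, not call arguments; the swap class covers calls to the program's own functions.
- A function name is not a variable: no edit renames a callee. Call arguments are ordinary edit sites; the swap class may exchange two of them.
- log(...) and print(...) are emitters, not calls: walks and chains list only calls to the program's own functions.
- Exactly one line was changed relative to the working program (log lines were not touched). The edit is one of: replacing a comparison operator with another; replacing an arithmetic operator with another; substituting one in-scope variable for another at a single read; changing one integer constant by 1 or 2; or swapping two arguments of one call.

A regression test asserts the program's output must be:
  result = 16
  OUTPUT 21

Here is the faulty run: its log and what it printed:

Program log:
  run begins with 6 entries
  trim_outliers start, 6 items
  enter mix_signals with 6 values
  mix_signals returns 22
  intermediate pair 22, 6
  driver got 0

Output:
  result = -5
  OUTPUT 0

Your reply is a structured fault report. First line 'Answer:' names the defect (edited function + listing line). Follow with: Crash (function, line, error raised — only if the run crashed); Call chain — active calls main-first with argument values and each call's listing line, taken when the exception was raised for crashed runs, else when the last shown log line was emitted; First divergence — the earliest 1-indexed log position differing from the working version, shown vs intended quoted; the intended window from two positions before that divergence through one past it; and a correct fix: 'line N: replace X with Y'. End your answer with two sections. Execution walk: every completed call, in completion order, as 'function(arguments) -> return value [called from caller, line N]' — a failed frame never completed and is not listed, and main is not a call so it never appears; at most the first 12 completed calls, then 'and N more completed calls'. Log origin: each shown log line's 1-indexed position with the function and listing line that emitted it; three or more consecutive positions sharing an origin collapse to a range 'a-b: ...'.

Answer: the defect is in screen_input at line 2.
Key fact: The log first diverges at position 6: the faulty run prints 'driver got 0' where the working version prints 'level 6, partial 0'.
Call chain: main.
First divergence: position 6 — shown 'driver got 0', intended 'level 6, partial 0'.
Intended log window:
  4: mix_signals returns 22
  5: intermediate pair 22, 6
  6: level 6, partial 0
  7: level 5, partial 6
Execution walk:
  mix_signals([7, 2, 3, 3, 3, 4]) -> 22  [called from trim_outliers, line 17]
  screen_input(6, 0) -> 0  [called from trim_outliers, line 20]
  trim_outliers([7, 2, 3, 3, 3, 4]) -> 0  [called from main, line 26]
Log origins:
  1: logged in main at line 25
  2: logged in trim_outliers at line 16
  3: logged in mix_signals at line 8
  4: logged in mix_signals at line 12
  5: logged in trim_outliers at line 19
  6: logged in main at line 27
A correct fix: line 2: replace `!=` with `<=`.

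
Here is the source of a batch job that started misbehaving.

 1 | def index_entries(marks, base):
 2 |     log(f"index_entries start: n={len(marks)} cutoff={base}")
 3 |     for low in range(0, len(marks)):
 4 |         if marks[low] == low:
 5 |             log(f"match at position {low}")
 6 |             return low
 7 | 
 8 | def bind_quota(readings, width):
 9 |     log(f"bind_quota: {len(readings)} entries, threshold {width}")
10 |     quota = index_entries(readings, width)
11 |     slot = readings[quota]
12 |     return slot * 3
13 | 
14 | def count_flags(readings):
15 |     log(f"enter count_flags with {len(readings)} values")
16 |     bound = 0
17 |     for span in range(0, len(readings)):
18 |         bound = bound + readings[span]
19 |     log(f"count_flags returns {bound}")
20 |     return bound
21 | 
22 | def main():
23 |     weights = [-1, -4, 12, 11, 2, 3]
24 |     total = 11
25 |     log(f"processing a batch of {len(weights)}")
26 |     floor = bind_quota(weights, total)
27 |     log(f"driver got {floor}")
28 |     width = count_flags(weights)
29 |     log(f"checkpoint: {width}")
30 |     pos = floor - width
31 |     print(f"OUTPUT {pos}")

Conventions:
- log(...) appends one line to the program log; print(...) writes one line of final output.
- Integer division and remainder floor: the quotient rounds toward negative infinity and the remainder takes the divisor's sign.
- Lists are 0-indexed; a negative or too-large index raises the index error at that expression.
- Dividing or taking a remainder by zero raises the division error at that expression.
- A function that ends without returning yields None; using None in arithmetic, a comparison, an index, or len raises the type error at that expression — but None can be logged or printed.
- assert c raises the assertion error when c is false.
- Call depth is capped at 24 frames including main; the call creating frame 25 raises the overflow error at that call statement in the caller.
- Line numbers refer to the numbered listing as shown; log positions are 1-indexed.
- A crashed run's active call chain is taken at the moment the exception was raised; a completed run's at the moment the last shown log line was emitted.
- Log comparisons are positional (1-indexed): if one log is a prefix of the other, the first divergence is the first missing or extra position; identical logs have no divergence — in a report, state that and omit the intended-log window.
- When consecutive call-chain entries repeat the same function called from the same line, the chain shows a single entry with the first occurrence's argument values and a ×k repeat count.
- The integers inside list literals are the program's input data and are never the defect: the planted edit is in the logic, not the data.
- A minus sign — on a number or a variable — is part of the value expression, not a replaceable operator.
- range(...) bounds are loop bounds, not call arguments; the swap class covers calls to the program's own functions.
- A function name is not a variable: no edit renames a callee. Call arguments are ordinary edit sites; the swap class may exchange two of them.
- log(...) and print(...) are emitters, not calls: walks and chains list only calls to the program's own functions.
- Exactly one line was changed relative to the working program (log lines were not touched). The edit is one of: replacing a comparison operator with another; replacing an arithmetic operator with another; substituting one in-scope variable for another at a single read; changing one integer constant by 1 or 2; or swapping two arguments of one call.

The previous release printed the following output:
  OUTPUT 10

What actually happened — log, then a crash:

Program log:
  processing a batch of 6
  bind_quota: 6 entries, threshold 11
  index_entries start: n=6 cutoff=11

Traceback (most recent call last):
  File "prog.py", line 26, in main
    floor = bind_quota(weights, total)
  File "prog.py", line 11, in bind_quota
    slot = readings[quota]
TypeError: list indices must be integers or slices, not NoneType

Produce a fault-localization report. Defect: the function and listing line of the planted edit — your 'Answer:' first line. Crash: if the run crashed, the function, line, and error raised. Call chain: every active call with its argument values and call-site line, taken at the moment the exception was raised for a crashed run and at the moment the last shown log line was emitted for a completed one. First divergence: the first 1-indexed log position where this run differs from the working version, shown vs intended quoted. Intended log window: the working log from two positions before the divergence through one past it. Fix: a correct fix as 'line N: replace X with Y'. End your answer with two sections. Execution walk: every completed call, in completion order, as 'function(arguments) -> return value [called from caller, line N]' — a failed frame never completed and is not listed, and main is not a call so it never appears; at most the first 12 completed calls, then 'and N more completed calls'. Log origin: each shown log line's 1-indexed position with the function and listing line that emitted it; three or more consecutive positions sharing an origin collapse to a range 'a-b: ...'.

Answer: the defect is in index_entries at line 4.
Key observation: The log ends early — 3 lines, where the working version next logs 'match at position 3'.
Crash: bind_quota, line 11, TypeError.
Call chain: main -> bind_quota([-1, -4, 12, 11, 2, 3], 11) (called at line 26).
First divergence: position 4 — after 3 matching lines the faulty run goes silent; intended next line 'match at position 3'.
Intended log window:
  2: bind_quota: 6 entries, threshold 11
  3: index_entries start: n=6 cutoff=11
  4: match at position 3
  5: driver got 33
Execution walk:
  index_entries([-1, -4, 12, 11, 2, 3], 11) -> None  [called from bind_quota, line 10]
Origin of each log line:
  1: logged in main at line 25
  2: logged in bind_quota at line 9
  3: logged in index_entries at line 2
A correct fix: line 4: replace `marks[low] == low` with `marks[low] == base`.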